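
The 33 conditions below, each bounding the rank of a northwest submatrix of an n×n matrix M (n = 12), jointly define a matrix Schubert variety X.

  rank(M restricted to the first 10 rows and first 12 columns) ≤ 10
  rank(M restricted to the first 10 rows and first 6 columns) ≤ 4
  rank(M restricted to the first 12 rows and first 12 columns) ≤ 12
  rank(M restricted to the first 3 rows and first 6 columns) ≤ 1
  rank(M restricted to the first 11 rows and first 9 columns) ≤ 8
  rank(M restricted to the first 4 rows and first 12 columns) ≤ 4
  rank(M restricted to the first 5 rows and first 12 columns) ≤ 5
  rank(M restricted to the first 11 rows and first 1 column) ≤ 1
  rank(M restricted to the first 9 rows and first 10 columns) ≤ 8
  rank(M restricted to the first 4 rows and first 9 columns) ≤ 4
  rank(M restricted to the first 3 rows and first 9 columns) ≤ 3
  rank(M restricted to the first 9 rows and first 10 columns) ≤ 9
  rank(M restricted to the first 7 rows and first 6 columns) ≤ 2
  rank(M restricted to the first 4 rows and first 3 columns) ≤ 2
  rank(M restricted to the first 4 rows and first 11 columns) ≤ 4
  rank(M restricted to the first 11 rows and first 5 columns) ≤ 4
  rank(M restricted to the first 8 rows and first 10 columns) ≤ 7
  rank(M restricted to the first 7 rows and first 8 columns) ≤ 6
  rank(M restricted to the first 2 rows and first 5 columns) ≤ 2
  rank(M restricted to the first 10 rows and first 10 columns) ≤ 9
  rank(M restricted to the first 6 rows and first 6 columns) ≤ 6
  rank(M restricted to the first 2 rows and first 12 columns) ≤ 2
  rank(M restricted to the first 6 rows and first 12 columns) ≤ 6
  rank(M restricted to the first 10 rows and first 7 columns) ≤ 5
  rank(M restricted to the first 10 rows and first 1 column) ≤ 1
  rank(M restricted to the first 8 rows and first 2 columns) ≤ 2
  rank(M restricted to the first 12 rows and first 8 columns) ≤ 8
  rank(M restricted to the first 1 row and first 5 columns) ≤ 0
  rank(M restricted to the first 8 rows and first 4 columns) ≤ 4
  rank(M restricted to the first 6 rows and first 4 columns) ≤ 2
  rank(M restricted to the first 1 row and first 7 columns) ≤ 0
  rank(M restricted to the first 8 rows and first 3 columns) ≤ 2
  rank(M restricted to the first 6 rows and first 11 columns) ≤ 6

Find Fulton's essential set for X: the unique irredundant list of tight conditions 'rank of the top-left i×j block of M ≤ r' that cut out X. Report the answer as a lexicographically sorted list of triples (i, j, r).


Propagating the 33 rank bounds to every northwest block:

  R[1]: 0 0 0 0 0 0 0 1 1 1 1 1
  R[2]: 1 1 1 1 1 1 1 2 2 2 2 2
  R[3]: 1 1 1 1 1 1 2 3 3 3 3 3
  R[4]: 1 2 2 2 2 2 3 4 4 4 4 4
  R[5]: 1 2 2 2 2 2 3 4 5 5 5 5
  R[6]: 1 2 2 2 2 2 3 4 5 6 6 6
  R[7]: 1 2 2 2 2 2 3 4 5 6 7 7
  R[8]: 1 2 2 3 3 3 4 5 6 7 8 8
  R[9]: 1 2 3 4 4 4 5 6 7 8 9 9
  R[10]: 1 2 3 4 4 4 5 6 7 8 9 10
  R[11]: 1 2 3 4 4 5 6 7 8 9 10 11
  R[12]: 1 2 3 4 5 6 7 8 9 10 11 12

second differences of R give the permutation w = (8, 1, 7, 2, 9, 10, 11, 4, 3, 12, 6, 5).

ℓ(w)=28; the 6 essential cells (i,j,r):

[(1, 7, 0), (3, 6, 1), (7, 6, 2), (8, 3, 2), (10, 6, 4), (11, 5, 4)]


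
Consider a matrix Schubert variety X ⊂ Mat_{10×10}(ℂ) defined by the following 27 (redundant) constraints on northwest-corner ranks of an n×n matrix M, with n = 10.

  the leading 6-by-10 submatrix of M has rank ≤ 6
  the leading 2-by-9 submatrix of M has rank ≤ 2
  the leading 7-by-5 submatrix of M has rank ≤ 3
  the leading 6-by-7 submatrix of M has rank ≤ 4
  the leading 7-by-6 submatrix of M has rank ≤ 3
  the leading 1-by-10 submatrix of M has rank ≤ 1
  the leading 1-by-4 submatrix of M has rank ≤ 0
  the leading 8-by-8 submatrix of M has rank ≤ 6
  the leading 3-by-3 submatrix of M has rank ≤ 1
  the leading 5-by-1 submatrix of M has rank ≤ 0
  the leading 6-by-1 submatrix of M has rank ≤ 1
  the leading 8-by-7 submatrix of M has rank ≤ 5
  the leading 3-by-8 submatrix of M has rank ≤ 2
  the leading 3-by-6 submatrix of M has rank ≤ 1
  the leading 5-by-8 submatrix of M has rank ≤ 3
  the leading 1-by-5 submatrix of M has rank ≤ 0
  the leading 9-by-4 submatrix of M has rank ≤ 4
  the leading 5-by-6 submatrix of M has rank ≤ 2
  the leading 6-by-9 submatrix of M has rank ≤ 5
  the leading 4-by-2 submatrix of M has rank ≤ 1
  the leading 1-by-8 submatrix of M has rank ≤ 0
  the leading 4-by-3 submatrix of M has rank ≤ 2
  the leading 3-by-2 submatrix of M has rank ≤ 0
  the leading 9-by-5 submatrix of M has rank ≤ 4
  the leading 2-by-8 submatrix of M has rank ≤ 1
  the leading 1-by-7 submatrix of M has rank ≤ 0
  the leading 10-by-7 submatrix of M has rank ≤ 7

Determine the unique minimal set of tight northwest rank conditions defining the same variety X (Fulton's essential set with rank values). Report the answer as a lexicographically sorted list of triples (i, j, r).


Reconstructing r_w from the 27 given conditions:

  R[1]: 0, 0, 0, 0, 0, 0, 0, 0, 1, 1
  R[2]: 0, 0, 1, 1, 1, 1, 1, 1, 2, 2
  R[3]: 0, 0, 1, 1, 1, 1, 2, 2, 3, 3
  R[4]: 0, 1, 2, 2, 2, 2, 3, 3, 4, 4
  R[5]: 0, 1, 2, 2, 2, 2, 3, 3, 4, 5
  R[6]: 1, 2, 3, 3, 3, 3, 4, 4, 5, 6
  R[7]: 1, 2, 3, 3, 3, 3, 4, 5, 6, 7
  R[8]: 1, 2, 3, 4, 4, 4, 5, 6, 7, 8
  R[9]: 1, 2, 3, 4, 4, 5, 6, 7, 8, 9
  R[10]: 1, 2, 3, 4, 5, 6, 7, 8, 9, 10

so w = (9, 3, 7, 2, 10, 1, 8, 4, 6, 5).

Rothe diagram D(w) (25 cells), 8 SE-corners (essential conditions):

[(1, 8, 0), (3, 2, 0), (3, 6, 1), (5, 1, 0), (5, 6, 2), (5, 8, 3), (7, 6, 3), (9, 5, 4)]


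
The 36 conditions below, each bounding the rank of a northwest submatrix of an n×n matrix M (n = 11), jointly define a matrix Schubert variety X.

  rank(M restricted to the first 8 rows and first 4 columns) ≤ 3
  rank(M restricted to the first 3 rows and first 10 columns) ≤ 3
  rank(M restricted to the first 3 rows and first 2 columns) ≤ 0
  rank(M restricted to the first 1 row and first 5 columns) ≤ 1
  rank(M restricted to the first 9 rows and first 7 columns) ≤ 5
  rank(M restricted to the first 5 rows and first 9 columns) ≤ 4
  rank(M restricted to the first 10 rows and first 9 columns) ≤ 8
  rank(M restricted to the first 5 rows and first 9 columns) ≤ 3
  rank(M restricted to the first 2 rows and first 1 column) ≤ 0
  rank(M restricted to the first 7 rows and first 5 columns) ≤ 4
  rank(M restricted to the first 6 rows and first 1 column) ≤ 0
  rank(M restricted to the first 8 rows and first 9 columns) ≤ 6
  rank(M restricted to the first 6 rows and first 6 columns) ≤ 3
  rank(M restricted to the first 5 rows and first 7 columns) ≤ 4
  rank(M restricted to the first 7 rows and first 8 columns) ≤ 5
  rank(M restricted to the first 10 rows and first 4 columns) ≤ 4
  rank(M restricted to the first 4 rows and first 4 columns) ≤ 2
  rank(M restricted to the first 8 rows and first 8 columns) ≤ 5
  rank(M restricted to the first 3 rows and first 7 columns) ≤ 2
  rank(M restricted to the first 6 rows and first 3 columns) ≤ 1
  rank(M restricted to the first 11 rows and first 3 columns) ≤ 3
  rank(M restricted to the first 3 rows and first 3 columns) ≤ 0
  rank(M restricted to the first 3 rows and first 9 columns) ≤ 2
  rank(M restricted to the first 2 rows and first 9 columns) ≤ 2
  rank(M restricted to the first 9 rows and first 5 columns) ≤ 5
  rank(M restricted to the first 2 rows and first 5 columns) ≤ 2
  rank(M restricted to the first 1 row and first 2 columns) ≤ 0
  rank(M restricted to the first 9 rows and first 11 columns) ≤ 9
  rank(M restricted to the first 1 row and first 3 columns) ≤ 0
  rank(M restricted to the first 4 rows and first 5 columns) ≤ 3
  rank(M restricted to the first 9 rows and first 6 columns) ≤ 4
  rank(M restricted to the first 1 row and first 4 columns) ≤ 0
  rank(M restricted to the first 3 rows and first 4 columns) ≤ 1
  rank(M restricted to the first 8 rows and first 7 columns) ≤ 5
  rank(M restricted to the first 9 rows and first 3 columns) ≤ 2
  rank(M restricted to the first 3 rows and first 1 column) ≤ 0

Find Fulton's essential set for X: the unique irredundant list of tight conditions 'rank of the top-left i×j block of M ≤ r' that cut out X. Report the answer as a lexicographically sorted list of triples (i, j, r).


Computing R[i][j] = min implied NW-rank bound (n=11, 36 conditions):

  R[1]: 0 | 0 | 0 | 0 | 1 | 1 | 1 | 1 | 1 | 1 | 1
  R[2]: 0 | 0 | 0 | 1 | 2 | 2 | 2 | 2 | 2 | 2 | 2
  R[3]: 0 | 0 | 0 | 1 | 2 | 2 | 2 | 2 | 2 | 3 | 3
  R[4]: 0 | 1 | 1 | 2 | 3 | 3 | 3 | 3 | 3 | 4 | 4
  R[5]: 0 | 1 | 1 | 2 | 3 | 3 | 3 | 3 | 3 | 4 | 5
  R[6]: 0 | 1 | 1 | 2 | 3 | 3 | 4 | 4 | 4 | 5 | 6
  R[7]: 1 | 2 | 2 | 3 | 4 | 4 | 5 | 5 | 5 | 6 | 7
  R[8]: 1 | 2 | 2 | 3 | 4 | 4 | 5 | 5 | 6 | 7 | 8
  R[9]: 1 | 2 | 2 | 3 | 4 | 4 | 5 | 6 | 7 | 8 | 9
  R[10]: 1 | 2 | 3 | 4 | 5 | 5 | 6 | 7 | 8 | 9 | 10
  R[11]: 1 | 2 | 3 | 4 | 5 | 6 | 7 | 8 | 9 | 10 | 11

the unique w with this rank table is (5, 4, 10, 2, 11, 7, 1, 9, 8, 3, 6).

D(w) has 29 cells with 10 SE-corners; essential set:

[(1, 4, 0), (3, 3, 0), (3, 9, 2), (5, 9, 3), (6, 1, 0), (6, 3, 1), (6, 6, 3), (8, 8, 5), (9, 3, 2), (9, 6, 4)]


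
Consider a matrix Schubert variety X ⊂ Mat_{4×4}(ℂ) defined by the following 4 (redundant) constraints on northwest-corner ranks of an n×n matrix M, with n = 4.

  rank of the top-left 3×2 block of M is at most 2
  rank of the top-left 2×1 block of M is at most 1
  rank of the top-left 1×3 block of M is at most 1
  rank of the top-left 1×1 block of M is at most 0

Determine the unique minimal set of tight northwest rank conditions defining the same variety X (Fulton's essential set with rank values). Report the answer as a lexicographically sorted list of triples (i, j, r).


Rank table r_w(4×4) implied by the 4 constraints:

  i=1: 0 | 1 | 1 | 1
  i=2: 1 | 2 | 2 | 2
  i=3: 1 | 2 | 3 | 3
  i=4: 1 | 2 | 3 | 4

giving w = (2, 1, 3, 4) via Δ²R.

Fulton essential set (the sole Rothe cell):

[(1, 1, 0)]


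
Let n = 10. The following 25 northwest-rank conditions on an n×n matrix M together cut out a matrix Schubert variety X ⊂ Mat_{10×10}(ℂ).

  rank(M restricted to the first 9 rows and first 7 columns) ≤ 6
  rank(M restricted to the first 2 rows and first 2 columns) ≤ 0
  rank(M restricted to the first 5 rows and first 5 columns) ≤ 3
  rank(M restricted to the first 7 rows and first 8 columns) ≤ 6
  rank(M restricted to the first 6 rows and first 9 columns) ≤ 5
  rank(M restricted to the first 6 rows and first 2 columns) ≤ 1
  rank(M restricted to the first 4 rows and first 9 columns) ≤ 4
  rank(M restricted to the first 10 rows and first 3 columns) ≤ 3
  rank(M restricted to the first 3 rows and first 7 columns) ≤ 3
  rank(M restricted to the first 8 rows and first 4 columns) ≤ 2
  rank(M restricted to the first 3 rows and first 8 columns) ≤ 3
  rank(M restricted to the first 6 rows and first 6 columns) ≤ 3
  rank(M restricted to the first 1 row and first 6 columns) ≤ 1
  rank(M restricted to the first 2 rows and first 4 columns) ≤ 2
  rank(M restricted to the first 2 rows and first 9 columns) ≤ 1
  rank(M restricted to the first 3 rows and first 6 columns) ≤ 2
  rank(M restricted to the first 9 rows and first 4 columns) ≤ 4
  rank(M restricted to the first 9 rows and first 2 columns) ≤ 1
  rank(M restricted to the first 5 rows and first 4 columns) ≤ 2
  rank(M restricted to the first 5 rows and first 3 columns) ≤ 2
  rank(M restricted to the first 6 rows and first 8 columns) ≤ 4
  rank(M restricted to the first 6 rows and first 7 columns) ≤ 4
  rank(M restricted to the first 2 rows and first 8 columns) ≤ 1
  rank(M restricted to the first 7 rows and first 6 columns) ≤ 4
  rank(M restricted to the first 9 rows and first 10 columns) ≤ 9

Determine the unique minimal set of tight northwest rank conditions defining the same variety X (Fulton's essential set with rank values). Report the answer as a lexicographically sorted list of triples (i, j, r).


Rank table r_w(10×10) implied by the 25 constraints:

  i=1: 0, 0, 1, 1, 1, 1, 1, 1, 1, 1
  i=2: 0, 0, 1, 1, 1, 1, 1, 1, 1, 2
  i=3: 1, 1, 2, 2, 2, 2, 2, 2, 2, 3
  i=4: 1, 1, 2, 2, 3, 3, 3, 3, 3, 4
  i=5: 1, 1, 2, 2, 3, 3, 4, 4, 4, 5
  i=6: 1, 1, 2, 2, 3, 3, 4, 4, 5, 6
  i=7: 1, 1, 2, 2, 3, 4, 5, 5, 6, 7
  i=8: 1, 1, 2, 2, 3, 4, 5, 6, 7, 8
  i=9: 1, 1, 2, 3, 4, 5, 6, 7, 8, 9
  i=10: 1, 2, 3, 4, 5, 6, 7, 8, 9, 10

so w = (3, 10, 1, 5, 7, 9, 6, 8, 4, 2).

6 SE-corners of the 24-cell Rothe diagram give Ess(w):

[(2, 2, 0), (2, 9, 1), (6, 6, 3), (6, 8, 4), (8, 4, 2), (9, 2, 1)]


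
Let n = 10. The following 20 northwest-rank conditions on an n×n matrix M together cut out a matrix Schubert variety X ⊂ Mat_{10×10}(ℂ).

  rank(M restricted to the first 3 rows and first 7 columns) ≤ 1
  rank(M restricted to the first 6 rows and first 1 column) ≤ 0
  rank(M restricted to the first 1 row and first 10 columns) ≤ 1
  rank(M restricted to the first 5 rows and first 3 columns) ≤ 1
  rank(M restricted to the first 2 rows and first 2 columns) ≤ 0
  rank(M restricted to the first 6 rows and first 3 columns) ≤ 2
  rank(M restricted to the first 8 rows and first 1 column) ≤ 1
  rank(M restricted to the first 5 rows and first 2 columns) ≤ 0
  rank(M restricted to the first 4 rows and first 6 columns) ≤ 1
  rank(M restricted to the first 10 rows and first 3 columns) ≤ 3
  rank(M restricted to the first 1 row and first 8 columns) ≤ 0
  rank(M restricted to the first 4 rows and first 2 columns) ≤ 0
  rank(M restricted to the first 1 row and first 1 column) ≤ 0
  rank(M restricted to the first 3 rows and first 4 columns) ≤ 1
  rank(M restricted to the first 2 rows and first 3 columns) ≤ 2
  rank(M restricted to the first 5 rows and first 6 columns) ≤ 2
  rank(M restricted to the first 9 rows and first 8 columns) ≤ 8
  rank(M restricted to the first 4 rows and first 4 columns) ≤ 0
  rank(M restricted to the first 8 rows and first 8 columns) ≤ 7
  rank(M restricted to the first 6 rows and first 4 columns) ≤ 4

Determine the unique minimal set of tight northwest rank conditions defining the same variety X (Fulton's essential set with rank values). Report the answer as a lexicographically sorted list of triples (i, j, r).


Reconstructing r_w from the 20 given conditions:

  R[1]: 0 | 0 | 0 | 0 | 0 | 0 | 0 | 0 | 1 | 1
  R[2]: 0 | 0 | 0 | 0 | 1 | 1 | 1 | 1 | 2 | 2
  R[3]: 0 | 0 | 0 | 0 | 1 | 1 | 1 | 2 | 3 | 3
  R[4]: 0 | 0 | 0 | 0 | 1 | 1 | 2 | 3 | 4 | 4
  R[5]: 0 | 0 | 1 | 1 | 2 | 2 | 3 | 4 | 5 | 5
  R[6]: 0 | 1 | 2 | 2 | 3 | 3 | 4 | 5 | 6 | 6
  R[7]: 1 | 2 | 3 | 3 | 4 | 4 | 5 | 6 | 7 | 7
  R[8]: 1 | 2 | 3 | 4 | 5 | 5 | 6 | 7 | 8 | 8
  R[9]: 1 | 2 | 3 | 4 | 5 | 6 | 7 | 8 | 9 | 9
  R[10]: 1 | 2 | 3 | 4 | 5 | 6 | 7 | 8 | 9 | 10

giving w = (9, 5, 8, 7, 3, 2, 1, 4, 6, 10) via Δ²R.

Rothe diagram D(w) (26 cells), 6 SE-corners (essential conditions):

[(1, 8, 0), (3, 7, 1), (4, 4, 0), (4, 6, 1), (5, 2, 0), (6, 1, 0)]


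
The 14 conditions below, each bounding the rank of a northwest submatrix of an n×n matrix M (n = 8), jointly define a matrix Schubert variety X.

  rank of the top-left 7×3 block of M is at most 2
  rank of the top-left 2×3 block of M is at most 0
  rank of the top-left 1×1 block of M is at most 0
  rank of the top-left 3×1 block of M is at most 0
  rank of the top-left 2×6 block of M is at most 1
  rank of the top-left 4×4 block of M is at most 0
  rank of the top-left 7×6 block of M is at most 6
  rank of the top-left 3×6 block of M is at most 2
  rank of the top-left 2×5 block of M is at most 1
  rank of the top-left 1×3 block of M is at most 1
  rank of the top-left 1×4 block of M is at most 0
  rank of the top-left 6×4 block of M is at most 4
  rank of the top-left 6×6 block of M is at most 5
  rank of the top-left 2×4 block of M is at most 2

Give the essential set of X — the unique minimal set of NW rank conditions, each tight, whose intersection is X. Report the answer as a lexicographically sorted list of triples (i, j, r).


Propagating the 14 rank bounds to every northwest block:

  row 1: 0, 0, 0, 0, 1, 1, 1, 1
  row 2: 0, 0, 0, 0, 1, 1, 2, 2
  row 3: 0, 0, 0, 0, 1, 2, 3, 3
  row 4: 0, 0, 0, 0, 1, 2, 3, 4
  row 5: 1, 1, 1, 1, 2, 3, 4, 5
  row 6: 1, 2, 2, 2, 3, 4, 5, 6
  row 7: 1, 2, 2, 3, 4, 5, 6, 7
  row 8: 1, 2, 3, 4, 5, 6, 7, 8

the unique w with this rank table is (5, 7, 6, 8, 1, 2, 4, 3).

Fulton essential set (3 of the 18 Rothe cells):

[(2, 6, 1), (4, 4, 0), (7, 3, 2)]


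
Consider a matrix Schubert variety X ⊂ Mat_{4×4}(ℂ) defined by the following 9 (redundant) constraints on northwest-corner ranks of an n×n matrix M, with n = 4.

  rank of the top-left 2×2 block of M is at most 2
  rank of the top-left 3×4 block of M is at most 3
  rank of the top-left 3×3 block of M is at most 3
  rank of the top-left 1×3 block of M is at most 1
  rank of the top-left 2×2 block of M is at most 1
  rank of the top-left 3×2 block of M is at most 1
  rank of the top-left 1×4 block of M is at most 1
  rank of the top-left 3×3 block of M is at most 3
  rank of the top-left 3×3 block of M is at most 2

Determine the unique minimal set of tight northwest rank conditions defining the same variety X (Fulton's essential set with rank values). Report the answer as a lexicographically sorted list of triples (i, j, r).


Rank table r_w(4×4) implied by the 9 constraints:

  row 1: 1 1 1 1
  row 2: 1 1 2 2
  row 3: 1 1 2 3
  row 4: 1 2 3 4

the unique w with this rank table is (1, 3, 4, 2).

D(w) has 2 cells with 1 SE-corner; essential set:

[(3, 2, 1)]


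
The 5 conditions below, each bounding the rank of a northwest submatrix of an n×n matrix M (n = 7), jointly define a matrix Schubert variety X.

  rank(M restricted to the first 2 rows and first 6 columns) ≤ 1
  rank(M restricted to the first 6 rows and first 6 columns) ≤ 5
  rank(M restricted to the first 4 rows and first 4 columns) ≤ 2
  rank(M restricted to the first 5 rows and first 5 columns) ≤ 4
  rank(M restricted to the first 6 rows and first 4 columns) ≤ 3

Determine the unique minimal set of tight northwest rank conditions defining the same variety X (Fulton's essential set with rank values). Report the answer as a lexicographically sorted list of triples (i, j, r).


Reconstructing r_w from the 5 given conditions:

  row 1: 1  1  1  1  1  1  1
  row 2: 1  1  1  1  1  1  2
  row 3: 1  2  2  2  2  2  3
  row 4: 1  2  2  2  3  3  4
  row 5: 1  2  3  3  4  4  5
  row 6: 1  2  3  3  4  5  6
  row 7: 1  2  3  4  5  6  7

so w = (1, 7, 2, 5, 3, 6, 4).

Rothe diagram D(w) (8 cells), 3 SE-corners (essential conditions):

[(2, 6, 1), (4, 4, 2), (6, 4, 3)]


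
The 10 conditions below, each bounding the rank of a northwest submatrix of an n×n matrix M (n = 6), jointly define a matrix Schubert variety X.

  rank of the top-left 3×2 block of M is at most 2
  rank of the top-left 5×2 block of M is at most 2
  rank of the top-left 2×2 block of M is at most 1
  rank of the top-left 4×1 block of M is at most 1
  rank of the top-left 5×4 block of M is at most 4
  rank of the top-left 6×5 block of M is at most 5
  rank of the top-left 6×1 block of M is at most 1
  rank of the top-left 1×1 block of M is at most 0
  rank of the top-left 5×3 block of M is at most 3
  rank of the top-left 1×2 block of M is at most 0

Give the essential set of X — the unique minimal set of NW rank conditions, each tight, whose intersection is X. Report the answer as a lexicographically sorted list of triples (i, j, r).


Recovering R(i,j) via the rank-extension bound from the 10 conditions:

  i=1: 0 0 1 1 1 1
  i=2: 1 1 2 2 2 2
  i=3: 1 2 3 3 3 3
  i=4: 1 2 3 4 4 4
  i=5: 1 2 3 4 5 5
  i=6: 1 2 3 4 5 6

the unique w with this rank table is (3, 1, 2, 4, 5, 6).

ℓ(w)=2; the 1 essential cell (i,j,r):

[(1, 2, 0)]


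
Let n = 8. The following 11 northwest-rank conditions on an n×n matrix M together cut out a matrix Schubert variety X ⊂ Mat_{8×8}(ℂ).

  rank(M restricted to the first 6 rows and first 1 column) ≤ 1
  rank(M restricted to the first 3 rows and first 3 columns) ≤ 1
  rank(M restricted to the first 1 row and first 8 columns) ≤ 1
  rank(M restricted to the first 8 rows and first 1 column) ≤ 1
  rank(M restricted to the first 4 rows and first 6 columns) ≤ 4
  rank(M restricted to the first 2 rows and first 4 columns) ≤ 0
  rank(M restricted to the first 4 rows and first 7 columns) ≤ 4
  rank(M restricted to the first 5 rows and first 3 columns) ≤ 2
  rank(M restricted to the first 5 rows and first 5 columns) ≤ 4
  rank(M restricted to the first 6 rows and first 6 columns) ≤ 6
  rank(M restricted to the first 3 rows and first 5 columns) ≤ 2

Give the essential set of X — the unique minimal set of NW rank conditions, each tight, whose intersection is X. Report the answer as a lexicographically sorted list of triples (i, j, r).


Reconstructing r_w from the 11 given conditions:

  row 1: 0 | 0 | 0 | 0 | 1 | 1 | 1 | 1
  row 2: 0 | 0 | 0 | 0 | 1 | 2 | 2 | 2
  row 3: 1 | 1 | 1 | 1 | 2 | 3 | 3 | 3
  row 4: 1 | 2 | 2 | 2 | 3 | 4 | 4 | 4
  row 5: 1 | 2 | 2 | 3 | 4 | 5 | 5 | 5
  row 6: 1 | 2 | 3 | 4 | 5 | 6 | 6 | 6
  row 7: 1 | 2 | 3 | 4 | 5 | 6 | 7 | 7
  row 8: 1 | 2 | 3 | 4 | 5 | 6 | 7 | 8

hence w(1..8) = (5, 6, 1, 2, 4, 3, 7, 8).

2 SE-corners of the 9-cell Rothe diagram give Ess(w):

[(2, 4, 0), (5, 3, 2)]


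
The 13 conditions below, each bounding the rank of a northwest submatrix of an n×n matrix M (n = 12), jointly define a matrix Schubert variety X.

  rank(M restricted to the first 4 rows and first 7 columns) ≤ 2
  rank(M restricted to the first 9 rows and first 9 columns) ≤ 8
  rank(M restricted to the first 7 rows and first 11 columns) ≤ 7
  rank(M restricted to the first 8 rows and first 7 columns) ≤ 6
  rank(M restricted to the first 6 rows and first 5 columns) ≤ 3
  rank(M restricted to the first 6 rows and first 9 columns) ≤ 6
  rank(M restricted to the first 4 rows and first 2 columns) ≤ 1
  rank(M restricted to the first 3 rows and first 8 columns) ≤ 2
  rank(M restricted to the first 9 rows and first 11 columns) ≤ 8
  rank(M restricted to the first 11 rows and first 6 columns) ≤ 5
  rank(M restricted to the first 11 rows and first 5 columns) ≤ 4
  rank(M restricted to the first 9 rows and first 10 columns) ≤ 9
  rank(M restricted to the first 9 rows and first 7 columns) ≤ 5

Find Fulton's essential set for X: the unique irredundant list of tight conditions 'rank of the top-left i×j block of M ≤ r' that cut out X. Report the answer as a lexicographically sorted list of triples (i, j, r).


Rank table r_w(12×12) implied by the 13 constraints:

  row 1: 1  1  1  1  1  1  1  1  1  1  1  1
  row 2: 1  1  2  2  2  2  2  2  2  2  2  2
  row 3: 1  1  2  2  2  2  2  2  3  3  3  3
  row 4: 1  1  2  2  2  2  2  3  4  4  4  4
  row 5: 1  2  3  3  3  3  3  4  5  5  5  5
  row 6: 1  2  3  3  3  4  4  5  6  6  6  6
  row 7: 1  2  3  4  4  5  5  6  7  7  7  7
  row 8: 1  2  3  4  4  5  5  6  7  8  8  8
  row 9: 1  2  3  4  4  5  5  6  7  8  8  9
  row 10: 1  2  3  4  4  5  6  7  8  9  9  10
  row 11: 1  2  3  4  4  5  6  7  8  9  10  11
  row 12: 1  2  3  4  5  6  7  8  9  10  11  12

second differences of R give the permutation w = (1, 3, 9, 8, 2, 6, 4, 10, 12, 7, 11, 5).

ℓ(w)=21; the 7 essential cells (i,j,r):

[(3, 8, 2), (4, 2, 1), (4, 7, 2), (6, 5, 3), (9, 7, 5), (9, 11, 8), (11, 5, 4)]


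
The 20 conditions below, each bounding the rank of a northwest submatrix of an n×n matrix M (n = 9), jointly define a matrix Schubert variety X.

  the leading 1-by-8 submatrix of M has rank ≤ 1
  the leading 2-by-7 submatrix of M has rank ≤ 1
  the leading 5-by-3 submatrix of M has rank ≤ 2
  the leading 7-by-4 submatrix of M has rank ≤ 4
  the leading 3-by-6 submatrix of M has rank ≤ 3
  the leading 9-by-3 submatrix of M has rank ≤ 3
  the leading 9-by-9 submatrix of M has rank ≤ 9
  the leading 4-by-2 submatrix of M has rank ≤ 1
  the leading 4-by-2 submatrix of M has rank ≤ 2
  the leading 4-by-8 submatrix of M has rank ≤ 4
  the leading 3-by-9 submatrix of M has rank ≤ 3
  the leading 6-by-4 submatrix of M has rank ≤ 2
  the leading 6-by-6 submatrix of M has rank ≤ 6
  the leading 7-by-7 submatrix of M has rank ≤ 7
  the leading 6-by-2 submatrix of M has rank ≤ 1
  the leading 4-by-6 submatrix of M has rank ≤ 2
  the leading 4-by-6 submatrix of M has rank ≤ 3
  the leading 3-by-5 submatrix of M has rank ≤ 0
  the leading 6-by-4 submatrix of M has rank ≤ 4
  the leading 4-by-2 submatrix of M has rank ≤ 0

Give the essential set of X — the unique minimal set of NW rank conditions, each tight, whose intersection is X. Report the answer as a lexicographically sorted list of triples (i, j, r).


The tightest implied rank at each (i,j), from the 20 conditions:

  i=1: 0 | 0 | 0 | 0 | 0 | 1 | 1 | 1 | 1
  i=2: 0 | 0 | 0 | 0 | 0 | 1 | 1 | 2 | 2
  i=3: 0 | 0 | 0 | 0 | 0 | 1 | 2 | 3 | 3
  i=4: 0 | 0 | 1 | 1 | 1 | 2 | 3 | 4 | 4
  i=5: 1 | 1 | 2 | 2 | 2 | 3 | 4 | 5 | 5
  i=6: 1 | 1 | 2 | 2 | 3 | 4 | 5 | 6 | 6
  i=7: 1 | 2 | 3 | 3 | 4 | 5 | 6 | 7 | 7
  i=8: 1 | 2 | 3 | 4 | 5 | 6 | 7 | 8 | 8
  i=9: 1 | 2 | 3 | 4 | 5 | 6 | 7 | 8 | 9

giving w = (6, 8, 7, 3, 1, 5, 2, 4, 9) via Δ²R.

Rothe diagram D(w) (20 cells), 5 SE-corners (essential conditions):

[(2, 7, 1), (3, 5, 0), (4, 2, 0), (6, 2, 1), (6, 4, 2)]


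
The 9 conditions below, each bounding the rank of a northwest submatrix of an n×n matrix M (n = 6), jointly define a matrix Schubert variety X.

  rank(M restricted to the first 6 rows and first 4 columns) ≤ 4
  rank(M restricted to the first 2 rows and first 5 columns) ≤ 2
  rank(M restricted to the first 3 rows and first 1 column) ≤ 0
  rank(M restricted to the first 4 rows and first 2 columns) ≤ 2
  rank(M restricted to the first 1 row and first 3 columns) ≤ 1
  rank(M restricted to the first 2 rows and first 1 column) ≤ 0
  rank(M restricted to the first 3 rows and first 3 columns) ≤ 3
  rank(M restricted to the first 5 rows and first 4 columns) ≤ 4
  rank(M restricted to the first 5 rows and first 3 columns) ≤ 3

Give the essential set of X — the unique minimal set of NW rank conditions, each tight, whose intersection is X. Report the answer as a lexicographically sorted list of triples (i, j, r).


Rank table r_w(6×6) implied by the 9 constraints:

  i=1: 0 1 1 1 1 1
  i=2: 0 1 2 2 2 2
  i=3: 0 1 2 3 3 3
  i=4: 1 2 3 4 4 4
  i=5: 1 2 3 4 5 5
  i=6: 1 2 3 4 5 6

reading off 1-entries of Δ²R: w = (2, 3, 4, 1, 5, 6).

D(w) has 3 cells with 1 SE-corner; essential set:

[(3, 1, 0)]


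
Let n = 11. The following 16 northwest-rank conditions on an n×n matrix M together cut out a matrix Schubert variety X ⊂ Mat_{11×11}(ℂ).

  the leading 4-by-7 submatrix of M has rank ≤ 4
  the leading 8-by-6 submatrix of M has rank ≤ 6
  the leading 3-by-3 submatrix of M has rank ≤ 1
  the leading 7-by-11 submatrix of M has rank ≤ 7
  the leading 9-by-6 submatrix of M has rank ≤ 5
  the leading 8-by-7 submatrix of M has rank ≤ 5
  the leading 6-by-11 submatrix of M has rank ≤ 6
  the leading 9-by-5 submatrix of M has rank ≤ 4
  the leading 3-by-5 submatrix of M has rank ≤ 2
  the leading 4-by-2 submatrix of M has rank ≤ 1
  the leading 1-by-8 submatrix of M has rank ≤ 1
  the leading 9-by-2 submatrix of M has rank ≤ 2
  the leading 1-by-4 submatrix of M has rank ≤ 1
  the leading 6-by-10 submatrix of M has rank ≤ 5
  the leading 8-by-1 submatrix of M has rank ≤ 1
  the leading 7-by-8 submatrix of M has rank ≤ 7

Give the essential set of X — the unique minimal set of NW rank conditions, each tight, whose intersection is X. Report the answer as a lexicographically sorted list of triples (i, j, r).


Rank table r_w(11×11) implied by the 16 constraints:

  row 1: 1 1 1 1 1 1 1 1 1 1 1
  row 2: 1 1 1 2 2 2 2 2 2 2 2
  row 3: 1 1 1 2 2 3 3 3 3 3 3
  row 4: 1 1 2 3 3 4 4 4 4 4 4
  row 5: 1 2 3 4 4 5 5 5 5 5 5
  row 6: 1 2 3 4 4 5 5 5 5 5 6
  row 7: 1 2 3 4 4 5 5 6 6 6 7
  row 8: 1 2 3 4 4 5 5 6 7 7 8
  row 9: 1 2 3 4 4 5 6 7 8 8 9
  row 10: 1 2 3 4 5 6 7 8 9 9 10
  row 11: 1 2 3 4 5 6 7 8 9 10 11

the unique w with this rank table is (1, 4, 6, 3, 2, 11, 8, 9, 7, 5, 10).

6 SE-corners of the 16-cell Rothe diagram give Ess(w):

[(3, 3, 1), (3, 5, 2), (4, 2, 1), (6, 10, 5), (8, 7, 5), (9, 5, 4)]


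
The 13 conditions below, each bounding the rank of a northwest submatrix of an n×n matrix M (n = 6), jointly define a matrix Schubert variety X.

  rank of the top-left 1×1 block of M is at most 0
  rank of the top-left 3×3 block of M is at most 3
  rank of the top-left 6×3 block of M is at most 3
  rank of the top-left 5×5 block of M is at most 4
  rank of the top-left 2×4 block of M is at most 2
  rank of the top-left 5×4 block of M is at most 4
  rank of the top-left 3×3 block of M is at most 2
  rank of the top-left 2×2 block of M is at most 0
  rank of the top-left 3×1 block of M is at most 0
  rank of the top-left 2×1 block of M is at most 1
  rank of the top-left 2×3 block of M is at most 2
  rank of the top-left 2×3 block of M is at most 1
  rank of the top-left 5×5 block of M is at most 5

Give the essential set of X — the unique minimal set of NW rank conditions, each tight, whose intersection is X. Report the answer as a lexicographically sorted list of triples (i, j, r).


Recovering R(i,j) via the rank-extension bound from the 13 conditions:

  row 1: 0, 0, 1, 1, 1, 1
  row 2: 0, 0, 1, 2, 2, 2
  row 3: 0, 1, 2, 3, 3, 3
  row 4: 1, 2, 3, 4, 4, 4
  row 5: 1, 2, 3, 4, 4, 5
  row 6: 1, 2, 3, 4, 5, 6

the unique w with this rank table is (3, 4, 2, 1, 6, 5).

ℓ(w)=6; the 3 essential cells (i,j,r):

[(2, 2, 0), (3, 1, 0), (5, 5, 4)]


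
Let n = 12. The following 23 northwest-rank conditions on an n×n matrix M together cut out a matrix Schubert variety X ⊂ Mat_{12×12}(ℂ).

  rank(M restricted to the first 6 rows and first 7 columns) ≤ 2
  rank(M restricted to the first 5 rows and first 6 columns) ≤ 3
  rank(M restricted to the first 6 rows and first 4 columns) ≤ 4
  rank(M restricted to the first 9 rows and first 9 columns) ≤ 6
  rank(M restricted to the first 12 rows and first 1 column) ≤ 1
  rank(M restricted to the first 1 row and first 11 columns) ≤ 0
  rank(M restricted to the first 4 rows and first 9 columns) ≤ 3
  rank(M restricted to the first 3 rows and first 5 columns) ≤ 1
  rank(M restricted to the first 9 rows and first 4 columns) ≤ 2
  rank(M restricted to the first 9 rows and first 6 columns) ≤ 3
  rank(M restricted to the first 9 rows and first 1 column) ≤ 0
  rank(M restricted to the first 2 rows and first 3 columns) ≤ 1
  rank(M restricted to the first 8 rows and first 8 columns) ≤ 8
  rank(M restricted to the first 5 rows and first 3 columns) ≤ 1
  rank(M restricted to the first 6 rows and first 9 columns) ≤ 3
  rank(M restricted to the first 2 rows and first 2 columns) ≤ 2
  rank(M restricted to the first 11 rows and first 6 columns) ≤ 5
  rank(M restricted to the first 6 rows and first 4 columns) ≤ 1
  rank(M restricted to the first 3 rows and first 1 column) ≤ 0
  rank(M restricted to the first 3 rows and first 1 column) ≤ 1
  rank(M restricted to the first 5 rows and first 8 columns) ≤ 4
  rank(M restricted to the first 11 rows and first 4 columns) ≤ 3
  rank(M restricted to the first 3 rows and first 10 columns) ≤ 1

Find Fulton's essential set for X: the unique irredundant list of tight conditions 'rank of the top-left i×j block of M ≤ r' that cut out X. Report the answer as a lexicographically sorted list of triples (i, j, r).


Reconstructing r_w from the 23 given conditions:

  0, 0, 0, 0, 0, 0, 0, 0, 0, 0, 0, 1
  0, 1, 1, 1, 1, 1, 1, 1, 1, 1, 1, 2
  0, 1, 1, 1, 1, 1, 1, 1, 1, 1, 2, 3
  0, 1, 1, 1, 2, 2, 2, 2, 2, 2, 3, 4
  0, 1, 1, 1, 2, 2, 2, 3, 3, 3, 4, 5
  0, 1, 1, 1, 2, 2, 2, 3, 3, 4, 5, 6
  0, 1, 2, 2, 3, 3, 3, 4, 4, 5, 6, 7
  0, 1, 2, 2, 3, 3, 4, 5, 5, 6, 7, 8
  0, 1, 2, 2, 3, 3, 4, 5, 6, 7, 8, 9
  1, 2, 3, 3, 4, 4, 5, 6, 7, 8, 9, 10
  1, 2, 3, 3, 4, 5, 6, 7, 8, 9, 10, 11
  1, 2, 3, 4, 5, 6, 7, 8, 9, 10, 11, 12

the unique w with this rank table is (12, 2, 11, 5, 8, 10, 3, 7, 9, 1, 6, 4).

D(w) has 43 cells with 9 SE-corners; essential set:

[(1, 11, 0), (3, 10, 1), (6, 4, 1), (6, 7, 2), (6, 9, 3), (9, 1, 0), (9, 4, 2), (9, 6, 3), (11, 4, 3)]


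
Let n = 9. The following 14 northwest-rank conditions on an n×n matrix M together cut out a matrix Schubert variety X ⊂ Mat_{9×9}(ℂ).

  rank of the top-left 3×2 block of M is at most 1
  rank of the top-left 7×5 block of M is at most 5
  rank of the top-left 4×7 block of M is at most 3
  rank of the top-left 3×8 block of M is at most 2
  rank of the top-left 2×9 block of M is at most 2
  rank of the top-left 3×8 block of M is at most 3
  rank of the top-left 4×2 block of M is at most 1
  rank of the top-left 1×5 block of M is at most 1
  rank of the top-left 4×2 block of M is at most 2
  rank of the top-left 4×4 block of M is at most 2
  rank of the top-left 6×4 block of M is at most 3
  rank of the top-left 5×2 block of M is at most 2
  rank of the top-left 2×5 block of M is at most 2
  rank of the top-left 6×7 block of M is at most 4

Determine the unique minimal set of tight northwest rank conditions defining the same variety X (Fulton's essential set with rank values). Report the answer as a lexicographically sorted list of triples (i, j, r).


Rank table r_w(9×9) implied by the 14 constraints:

  1, 1, 1, 1, 1, 1, 1, 1, 1
  1, 1, 2, 2, 2, 2, 2, 2, 2
  1, 1, 2, 2, 2, 2, 2, 2, 3
  1, 1, 2, 2, 3, 3, 3, 3, 4
  1, 2, 3, 3, 4, 4, 4, 4, 5
  1, 2, 3, 3, 4, 4, 4, 5, 6
  1, 2, 3, 4, 5, 5, 5, 6, 7
  1, 2, 3, 4, 5, 6, 6, 7, 8
  1, 2, 3, 4, 5, 6, 7, 8, 9

hence w(1..9) = (1, 3, 9, 5, 2, 8, 4, 6, 7).

|D(w)|=12, |Ess(w)|=5:

[(3, 8, 2), (4, 2, 1), (4, 4, 2), (6, 4, 3), (6, 7, 4)]


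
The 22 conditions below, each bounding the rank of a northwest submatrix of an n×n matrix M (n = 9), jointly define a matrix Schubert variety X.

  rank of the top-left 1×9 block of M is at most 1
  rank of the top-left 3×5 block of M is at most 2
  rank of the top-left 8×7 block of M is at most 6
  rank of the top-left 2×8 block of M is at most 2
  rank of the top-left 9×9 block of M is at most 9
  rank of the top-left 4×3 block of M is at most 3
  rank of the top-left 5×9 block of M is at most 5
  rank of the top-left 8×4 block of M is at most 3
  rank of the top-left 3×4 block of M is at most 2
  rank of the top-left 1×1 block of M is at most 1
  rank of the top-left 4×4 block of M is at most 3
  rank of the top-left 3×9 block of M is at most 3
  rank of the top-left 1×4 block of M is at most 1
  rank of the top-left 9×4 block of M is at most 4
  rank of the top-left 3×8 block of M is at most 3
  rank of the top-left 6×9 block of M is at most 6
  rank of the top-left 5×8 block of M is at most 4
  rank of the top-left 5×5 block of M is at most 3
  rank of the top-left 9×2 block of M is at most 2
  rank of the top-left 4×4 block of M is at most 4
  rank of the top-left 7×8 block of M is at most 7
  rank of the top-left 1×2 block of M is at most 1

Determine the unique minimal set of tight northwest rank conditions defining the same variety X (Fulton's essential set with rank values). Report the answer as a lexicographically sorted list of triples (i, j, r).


Reconstructing r_w from the 22 given conditions:

  R[1]: 1, 1, 1, 1, 1, 1, 1, 1, 1
  R[2]: 1, 2, 2, 2, 2, 2, 2, 2, 2
  R[3]: 1, 2, 2, 2, 2, 3, 3, 3, 3
  R[4]: 1, 2, 3, 3, 3, 4, 4, 4, 4
  R[5]: 1, 2, 3, 3, 3, 4, 4, 4, 5
  R[6]: 1, 2, 3, 3, 4, 5, 5, 5, 6
  R[7]: 1, 2, 3, 3, 4, 5, 6, 6, 7
  R[8]: 1, 2, 3, 3, 4, 5, 6, 7, 8
  R[9]: 1, 2, 3, 4, 5, 6, 7, 8, 9

reading off 1-entries of Δ²R: w = (1, 2, 6, 3, 9, 5, 7, 8, 4).

4 SE-corners of the 10-cell Rothe diagram give Ess(w):

[(3, 5, 2), (5, 5, 3), (5, 8, 4), (8, 4, 3)]


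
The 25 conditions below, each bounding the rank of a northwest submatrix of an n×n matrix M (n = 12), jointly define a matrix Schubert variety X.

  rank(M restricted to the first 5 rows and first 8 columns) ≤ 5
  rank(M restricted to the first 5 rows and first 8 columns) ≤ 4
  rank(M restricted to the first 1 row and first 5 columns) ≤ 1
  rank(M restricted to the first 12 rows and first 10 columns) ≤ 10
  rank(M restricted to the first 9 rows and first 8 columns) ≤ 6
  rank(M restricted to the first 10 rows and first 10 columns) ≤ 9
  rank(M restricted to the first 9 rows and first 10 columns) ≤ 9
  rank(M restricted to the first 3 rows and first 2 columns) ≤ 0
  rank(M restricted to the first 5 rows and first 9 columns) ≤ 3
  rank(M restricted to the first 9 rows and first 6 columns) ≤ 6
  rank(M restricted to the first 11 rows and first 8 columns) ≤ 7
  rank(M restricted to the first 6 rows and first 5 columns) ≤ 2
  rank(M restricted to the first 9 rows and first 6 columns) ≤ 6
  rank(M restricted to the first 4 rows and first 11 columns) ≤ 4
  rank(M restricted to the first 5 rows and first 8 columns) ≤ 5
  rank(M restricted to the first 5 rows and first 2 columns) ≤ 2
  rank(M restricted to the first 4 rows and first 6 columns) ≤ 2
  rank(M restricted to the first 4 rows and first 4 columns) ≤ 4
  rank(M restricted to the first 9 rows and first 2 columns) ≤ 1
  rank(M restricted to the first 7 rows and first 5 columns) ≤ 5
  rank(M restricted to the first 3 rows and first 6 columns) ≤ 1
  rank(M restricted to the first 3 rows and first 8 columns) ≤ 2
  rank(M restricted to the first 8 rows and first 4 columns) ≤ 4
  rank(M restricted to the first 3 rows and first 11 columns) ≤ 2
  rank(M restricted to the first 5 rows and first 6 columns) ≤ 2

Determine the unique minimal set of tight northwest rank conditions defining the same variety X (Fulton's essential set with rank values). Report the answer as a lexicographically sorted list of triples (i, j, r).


Recovering R(i,j) via the rank-extension bound from the 25 conditions:

  0 | 0 | 1 | 1 | 1 | 1 | 1 | 1 | 1 | 1 | 1 | 1
  0 | 0 | 1 | 1 | 1 | 1 | 2 | 2 | 2 | 2 | 2 | 2
  0 | 0 | 1 | 1 | 1 | 1 | 2 | 2 | 2 | 2 | 2 | 3
  1 | 1 | 2 | 2 | 2 | 2 | 3 | 3 | 3 | 3 | 3 | 4
  1 | 1 | 2 | 2 | 2 | 2 | 3 | 3 | 3 | 4 | 4 | 5
  1 | 1 | 2 | 2 | 2 | 3 | 4 | 4 | 4 | 5 | 5 | 6
  1 | 1 | 2 | 3 | 3 | 4 | 5 | 5 | 5 | 6 | 6 | 7
  1 | 1 | 2 | 3 | 4 | 5 | 6 | 6 | 6 | 7 | 7 | 8
  1 | 1 | 2 | 3 | 4 | 5 | 6 | 6 | 7 | 8 | 8 | 9
  1 | 2 | 3 | 4 | 5 | 6 | 7 | 7 | 8 | 9 | 9 | 10
  1 | 2 | 3 | 4 | 5 | 6 | 7 | 7 | 8 | 9 | 10 | 11
  1 | 2 | 3 | 4 | 5 | 6 | 7 | 8 | 9 | 10 | 11 | 12

giving w = (3, 7, 12, 1, 10, 6, 4, 5, 9, 2, 11, 8) via Δ²R.

ℓ(w)=30; the 9 essential cells (i,j,r):

[(3, 2, 0), (3, 6, 1), (3, 11, 2), (5, 6, 2), (5, 9, 3), (6, 5, 2), (9, 2, 1), (9, 8, 6), (11, 8, 7)]


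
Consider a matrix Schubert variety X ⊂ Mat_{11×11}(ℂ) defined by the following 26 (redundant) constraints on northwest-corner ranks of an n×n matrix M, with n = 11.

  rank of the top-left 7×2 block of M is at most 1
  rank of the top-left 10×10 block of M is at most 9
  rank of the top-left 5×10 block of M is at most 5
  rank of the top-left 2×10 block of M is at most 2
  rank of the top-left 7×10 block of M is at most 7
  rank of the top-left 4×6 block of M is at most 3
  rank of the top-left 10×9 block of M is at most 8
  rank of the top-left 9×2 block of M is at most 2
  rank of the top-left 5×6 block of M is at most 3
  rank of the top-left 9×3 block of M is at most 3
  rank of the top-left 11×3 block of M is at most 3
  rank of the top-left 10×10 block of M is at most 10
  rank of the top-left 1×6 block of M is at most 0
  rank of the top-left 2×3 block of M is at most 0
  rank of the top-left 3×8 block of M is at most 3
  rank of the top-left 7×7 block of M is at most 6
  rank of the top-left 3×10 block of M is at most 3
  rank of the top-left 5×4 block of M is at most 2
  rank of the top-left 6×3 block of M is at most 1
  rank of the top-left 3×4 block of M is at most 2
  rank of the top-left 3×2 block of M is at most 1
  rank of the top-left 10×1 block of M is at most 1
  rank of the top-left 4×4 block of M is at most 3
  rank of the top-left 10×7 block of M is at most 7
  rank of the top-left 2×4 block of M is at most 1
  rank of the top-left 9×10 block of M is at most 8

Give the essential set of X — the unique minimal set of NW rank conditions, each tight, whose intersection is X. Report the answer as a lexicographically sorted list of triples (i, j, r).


Rank table r_w(11×11) implied by the 26 constraints:

  row 1: 0  0  0  0  0  0  1  1  1  1  1
  row 2: 0  0  0  1  1  1  2  2  2  2  2
  row 3: 1  1  1  2  2  2  3  3  3  3  3
  row 4: 1  1  1  2  3  3  4  4  4  4  4
  row 5: 1  1  1  2  3  3  4  5  5  5  5
  row 6: 1  1  1  2  3  4  5  6  6  6  6
  row 7: 1  1  2  3  4  5  6  7  7  7  7
  row 8: 1  2  3  4  5  6  7  8  8  8  8
  row 9: 1  2  3  4  5  6  7  8  8  8  9
  row 10: 1  2  3  4  5  6  7  8  8  9  10
  row 11: 1  2  3  4  5  6  7  8  9  10  11

the unique w with this rank table is (7, 4, 1, 5, 8, 6, 3, 2, 11, 10, 9).

Fulton essential set (7 of the 20 Rothe cells):

[(1, 6, 0), (2, 3, 0), (5, 6, 3), (6, 3, 1), (7, 2, 1), (9, 10, 8), (10, 9, 8)]
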